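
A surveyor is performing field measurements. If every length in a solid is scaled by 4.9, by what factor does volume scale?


Linear scale factor k = 4.9
Rule: under a linear scaling by k, volumes scale by k^3.
k^3 = 4.9 * 4.9 * 4.9
k^3 = 24.01 * 4.9
k^3 = 117.649
Volume scales by a factor of 117.649.
117.649 (dimensionless)


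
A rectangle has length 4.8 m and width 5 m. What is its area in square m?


Shape: rectangle
Length l = 4.8 m, Width w = 5 m
Formula: A = l * w
A = 4.8 * 5
A = 24
24 m^2


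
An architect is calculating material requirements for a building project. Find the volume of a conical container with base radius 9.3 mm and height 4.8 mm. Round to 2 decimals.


Shape: cone
Radius r = 9.3 mm, Height h = 4.8 mm
Formula: V = (1/3) * pi * r^2 * h
r^2 = 86.49
pi * r^2 * h = pi * 86.49 * 4.8 = 415.152 * pi
V = 415.152 * pi / 3
V = 434.75
434.75 mm^3


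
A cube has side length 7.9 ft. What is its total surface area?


Shape: cube
Side s = 7.9 ft
A cube has 6 square faces.
Formula: SA = 6 * s^2
s^2 = 62.41
SA = 6 * 62.41
SA = 374.46
374.46 ft^2


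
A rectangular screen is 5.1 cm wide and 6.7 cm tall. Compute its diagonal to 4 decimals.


Shape: rectangle (diagonal via Pythagoras)
Sides: 5.1 cm and 6.7 cm
Formula: d = sqrt(l^2 + w^2)
l^2 = 26.01, w^2 = 44.89
l^2 + w^2 = 70.9
d = sqrt(70.9)
d = 8.4202
8.4202 cm


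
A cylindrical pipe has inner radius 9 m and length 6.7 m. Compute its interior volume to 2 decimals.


Shape: cylinder
Radius r = 9 m, Height h = 6.7 m
Formula: V = pi * r^2 * h
r^2 = 81
V = pi * 81 * 6.7
V = 542.7 * pi
V = 1704.94
1704.94 m^3


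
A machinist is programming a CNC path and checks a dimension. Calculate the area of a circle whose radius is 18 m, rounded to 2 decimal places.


Shape: circle
Radius r = 18 m
Formula: A = pi * r^2
r^2 = 18^2 = 324
A = pi * 324
A = 1017.88
1017.88 m^2


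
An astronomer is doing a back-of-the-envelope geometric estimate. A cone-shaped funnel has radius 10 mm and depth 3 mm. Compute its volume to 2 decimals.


Shape: cone
Radius r = 10 mm, Height h = 3 mm
Formula: V = (1/3) * pi * r^2 * h
r^2 = 100
pi * r^2 * h = pi * 100 * 3 = 300 * pi
V = 300 * pi / 3
V = 314.16
314.16 mm^3


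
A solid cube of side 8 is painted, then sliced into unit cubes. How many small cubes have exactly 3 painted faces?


Large cube: 8 x 8 x 8, cut into unit cubes.
Cubes with 3 painted faces are at the corners. A cube always has 8 corners.
Count = 8
8 unit cubes


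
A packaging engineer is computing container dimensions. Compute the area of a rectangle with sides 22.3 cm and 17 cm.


Shape: rectangle
Length l = 22.3 cm, Width w = 17 cm
Formula: A = l * w
A = 22.3 * 17
A = 379.1
379.1 cm^2


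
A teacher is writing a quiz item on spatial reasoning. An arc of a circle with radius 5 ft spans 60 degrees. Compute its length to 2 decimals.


Shape: circular arc
Radius r = 5 ft, Angle = 60 degrees
Formula: L = (angle/360) * 2 * pi * r
2 * pi * r = 10 * pi
L = (60/360) * 10 * pi
L = 1.666667 * pi
L = 5.24
5.24 ft


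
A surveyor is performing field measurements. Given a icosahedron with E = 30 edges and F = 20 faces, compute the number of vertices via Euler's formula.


Polyhedron: icosahedron
Euler's formula for convex polyhedra: V - E + F = 2
Given: E = 30 edges and F = 20 faces
Solve for V:
V = 2 + E - F = 2 + 30 - 20 = 12
12 vertices


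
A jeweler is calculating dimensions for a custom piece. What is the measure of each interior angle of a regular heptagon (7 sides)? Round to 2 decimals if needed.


Shape: regular heptagon (7 sides)
Formula: interior angle = (n - 2) * 180 / n
(n - 2) = 5
(n - 2) * 180 = 900
angle = 900 / 7
angle = 128.57
128.57 degrees


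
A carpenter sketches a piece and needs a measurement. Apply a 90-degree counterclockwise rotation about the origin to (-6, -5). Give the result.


Transformation: rotation about the origin
Original point: (-6, -5)
Rule for 90 deg counterclockwise: (x, y) -> (-y, x)
Apply: (-6, -5) -> (5, -6)
(5, -6)


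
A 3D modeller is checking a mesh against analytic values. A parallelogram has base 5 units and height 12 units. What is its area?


Shape: parallelogram
Base b = 5 units, Height h = 12 units
Formula: A = b * h
A = 5 * 12
A = 60
60 units^2


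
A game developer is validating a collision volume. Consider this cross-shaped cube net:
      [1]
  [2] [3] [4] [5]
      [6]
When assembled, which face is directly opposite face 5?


Net: cross layout. Take square 3 as the base (bottom).
Fold the four squares in the horizontal row up around 3: 2 -> left, 4 -> right, 5 wraps to the top.
Fold 1 and 6 up from 3: 1 -> back, 6 -> front.
Opposite pairs are therefore: (1, 6), (2, 4), (3, 5).
Face 5 is opposite face 3.
face 3


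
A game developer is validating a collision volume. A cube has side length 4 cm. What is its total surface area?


Shape: cube
Side s = 4 cm
A cube has 6 square faces.
Formula: SA = 6 * s^2
s^2 = 16
SA = 6 * 16
SA = 96
96 cm^2


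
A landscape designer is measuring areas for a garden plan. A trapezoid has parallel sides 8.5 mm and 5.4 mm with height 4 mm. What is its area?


Shape: trapezoid
Parallel sides a = 8.5 mm, b = 5.4 mm; Height h = 4 mm
Formula: A = (a + b) * h / 2
a + b = 8.5 + 5.4 = 13.9
A = 13.9 * 4 / 2
A = 55.6 / 2
A = 27.8
27.8 mm^2


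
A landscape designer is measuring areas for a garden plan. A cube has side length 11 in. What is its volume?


Shape: cube
Side s = 11 in
Formula: V = s^3
V = 11 * 11 * 11
V = 121 * 11
V = 1331
1331 in^3


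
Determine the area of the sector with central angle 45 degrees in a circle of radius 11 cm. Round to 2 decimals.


Shape: circular sector
Radius r = 11 cm, Angle = 45 degrees
Formula: A = (angle/360) * pi * r^2
r^2 = 121
Fraction of circle = 45/360
A = (45/360) * pi * 121
A = 15.125 * pi
A = 47.52
47.52 cm^2


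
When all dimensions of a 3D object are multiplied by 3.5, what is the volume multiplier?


Linear scale factor k = 3.5
Rule: under a linear scaling by k, volumes scale by k^3.
k^3 = 3.5 * 3.5 * 3.5
k^3 = 12.25 * 3.5
k^3 = 42.875
Volume scales by a factor of 42.875.
42.875 (dimensionless)


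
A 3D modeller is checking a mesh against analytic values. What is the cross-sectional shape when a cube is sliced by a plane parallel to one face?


Solid: cube
Cutting plane: parallel to one face
Visualize the intersection of the plane with the solid's surface.
The boundary of the cut region is a square.
square


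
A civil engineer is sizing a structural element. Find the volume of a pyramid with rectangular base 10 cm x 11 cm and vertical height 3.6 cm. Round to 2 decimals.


Shape: rectangular pyramid
Base: 10 cm x 11 cm, Height h = 3.6 cm
Formula: V = (1/3) * base_area * h
base_area = 10 * 11 = 110
base_area * h = 110 * 3.6 = 396
V = 396 / 3
V = 132
132 cm^3


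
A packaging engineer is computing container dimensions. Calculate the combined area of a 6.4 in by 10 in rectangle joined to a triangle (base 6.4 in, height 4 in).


Composite shape: rectangle + triangle
Rectangle area = 6.4 * 10 = 64
Triangle area = 0.5 * 6.4 * 4 = 12.8
Total = 64 + 12.8
Total = 76.8
76.8 in^2


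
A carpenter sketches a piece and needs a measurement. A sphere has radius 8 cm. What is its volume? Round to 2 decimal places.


Shape: sphere
Radius r = 8 cm
Formula: V = (4/3) * pi * r^3
r^3 = 512
(4/3) * 512 = 682.666667
V = 682.666667 * pi
V = 2144.66
2144.66 cm^3


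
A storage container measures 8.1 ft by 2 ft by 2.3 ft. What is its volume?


Shape: rectangular prism
l = 8.1 ft, w = 2 ft, h = 2.3 ft
Formula: V = l * w * h
V = 8.1 * 2 * 2.3
V = 16.2 * 2.3
V = 37.26
37.26 ft^3


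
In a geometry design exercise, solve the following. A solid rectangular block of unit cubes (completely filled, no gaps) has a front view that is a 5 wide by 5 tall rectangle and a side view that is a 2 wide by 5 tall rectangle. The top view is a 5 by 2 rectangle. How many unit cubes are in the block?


Orthographic views of a solid rectangular block:
Front view 5 x 5 -> length = 5, height = 5
Side view 2 x 5 -> width = 2, height = 5 (consistent)
Top view 5 x 2 -> confirms length = 5, width = 2
The block is 5 x 2 x 5.
Total unit cubes = 5 * 2 * 5 = 50
50 unit cubes


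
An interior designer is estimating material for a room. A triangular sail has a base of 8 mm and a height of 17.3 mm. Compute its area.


Shape: triangle
Base b = 8 mm, Height h = 17.3 mm
Formula: A = (1/2) * b * h
A = 0.5 * 8 * 17.3
A = 0.5 * 138.4
A = 69.2
69.2 mm^2


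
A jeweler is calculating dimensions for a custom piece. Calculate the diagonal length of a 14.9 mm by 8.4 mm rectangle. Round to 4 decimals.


Shape: rectangle (diagonal via Pythagoras)
Sides: 14.9 mm and 8.4 mm
Formula: d = sqrt(l^2 + w^2)
l^2 = 222.01, w^2 = 70.56
l^2 + w^2 = 292.57
d = sqrt(292.57)
d = 17.1047
17.1047 mm


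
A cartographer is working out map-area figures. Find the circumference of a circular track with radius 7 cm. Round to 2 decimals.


Shape: circle
Radius r = 7 cm
Formula: C = 2 * pi * r
C = 2 * pi * 7
C = 14 * pi
C = 43.98
43.98 cm


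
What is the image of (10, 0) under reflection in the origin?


Transformation: reflection
Original point: (10, 0)
Rule for reflection through the origin: (x, y) -> (-x, -y)
Apply: (10, 0) -> (-10, 0)
(-10, 0)


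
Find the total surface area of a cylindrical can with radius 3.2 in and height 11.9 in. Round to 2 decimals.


Shape: closed cylinder
Radius r = 3.2 in, Height h = 11.9 in
Formula: SA = 2*pi*r^2 + 2*pi*r*h = 2*pi*r*(r + h)
r + h = 15.1
2 * r * (r + h) = 2 * 3.2 * 15.1 = 96.64
SA = 96.64 * pi
SA = 303.6
303.6 in^2


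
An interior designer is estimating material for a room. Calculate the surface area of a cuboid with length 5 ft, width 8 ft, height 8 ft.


Shape: rectangular prism
l = 5 ft, w = 8 ft, h = 8 ft
Formula: SA = 2(lw + lh + wh)
lw = 40, lh = 40, wh = 64
lw + lh + wh = 144
SA = 2 * 144
SA = 288
288 ft^2


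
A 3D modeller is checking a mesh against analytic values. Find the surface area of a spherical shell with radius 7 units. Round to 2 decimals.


Shape: sphere
Radius r = 7 units
Formula: SA = 4 * pi * r^2
r^2 = 49
SA = 4 * pi * 49
SA = 196 * pi
SA = 615.75
615.75 units^2


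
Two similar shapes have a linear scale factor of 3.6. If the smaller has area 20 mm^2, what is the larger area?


Linear scale factor k = 3.6
Original area = 20 mm^2
Rule: under a linear scaling by k, areas scale by k^2.
k^2 = 3.6^2 = 12.96
New area = 20 * 12.96
New area = 259.2
259.2 mm^2


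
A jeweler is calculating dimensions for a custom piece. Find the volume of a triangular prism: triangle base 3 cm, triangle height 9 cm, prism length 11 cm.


Shape: triangular prism
Triangle base = 3 cm, triangle height = 9 cm, prism length L = 11 cm
Formula: V = (1/2 * b * h_tri) * L
Cross-section area = 0.5 * 3 * 9 = 13.5
V = 13.5 * 11
V = 148.5
148.5 cm^3


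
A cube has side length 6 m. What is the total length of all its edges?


Shape: cube
Side s = 6 m
A cube has 12 edges, all equal.
Formula: total edge length = 12 * s
Total = 12 * 6
Total = 72
72 m


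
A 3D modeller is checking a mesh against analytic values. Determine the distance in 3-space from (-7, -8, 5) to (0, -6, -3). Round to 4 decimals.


3D distance between two points
P1 = (-7, -8, 5), P2 = (0, -6, -3)
Formula: d = sqrt((x2-x1)^2 + (y2-y1)^2 + (z2-z1)^2)
dx = 0 - -7 = 7
dy = -6 - -8 = 2
dz = -3 - 5 = -8
dx^2 + dy^2 + dz^2 = 49 + 4 + 64 = 117
d = sqrt(117)
d = 10.8167
10.8167 units


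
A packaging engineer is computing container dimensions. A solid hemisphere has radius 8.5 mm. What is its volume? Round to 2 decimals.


Shape: hemisphere (half of a sphere)
Radius r = 8.5 mm
Formula: V = (1/2) * (4/3) * pi * r^3 = (2/3) * pi * r^3
r^3 = 614.125
(2/3) * 614.125 = 409.416667
V = 409.416667 * pi
V = 1286.22
1286.22 mm^3


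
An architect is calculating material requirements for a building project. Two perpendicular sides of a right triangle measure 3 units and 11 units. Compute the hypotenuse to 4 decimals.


Shape: right triangle
Legs a = 3 units, b = 11 units
Formula: c = sqrt(a^2 + b^2)
a^2 = 9, b^2 = 121
a^2 + b^2 = 130
c = sqrt(130)
c = 11.4018
11.4018 units


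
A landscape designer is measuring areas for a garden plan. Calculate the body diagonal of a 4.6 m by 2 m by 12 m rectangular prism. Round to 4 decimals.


Shape: rectangular box (space diagonal)
l = 4.6 m, w = 2 m, h = 12 m
Visualize: the diagonal of the base, then a right triangle with that diagonal and the height.
Formula: d = sqrt(l^2 + w^2 + h^2)
l^2 + w^2 + h^2 = 21.16 + 4 + 144 = 169.16
d = sqrt(169.16)
d = 13.0062
13.0062 m


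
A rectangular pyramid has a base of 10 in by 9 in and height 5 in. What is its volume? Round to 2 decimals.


Shape: rectangular pyramid
Base: 10 in x 9 in, Height h = 5 in
Formula: V = (1/3) * base_area * h
base_area = 10 * 9 = 90
base_area * h = 90 * 5 = 450
V = 450 / 3
V = 150
150 in^3


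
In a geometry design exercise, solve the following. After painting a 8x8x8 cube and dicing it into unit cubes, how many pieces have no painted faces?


Large cube: 8 x 8 x 8, cut into unit cubes.
n = 8, so n - 2 = 6
Unpainted cubes form the interior (n - 2)^3 block.
(n - 2)^3 = 6^3 = 216
216 unit cubes


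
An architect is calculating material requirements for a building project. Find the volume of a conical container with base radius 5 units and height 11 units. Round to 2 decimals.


Shape: cone
Radius r = 5 units, Height h = 11 units
Formula: V = (1/3) * pi * r^2 * h
r^2 = 25
pi * r^2 * h = pi * 25 * 11 = 275 * pi
V = 275 * pi / 3
V = 287.98
287.98 units^3


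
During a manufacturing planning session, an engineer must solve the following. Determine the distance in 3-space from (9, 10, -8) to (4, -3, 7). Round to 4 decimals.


3D distance between two points
P1 = (9, 10, -8), P2 = (4, -3, 7)
Formula: d = sqrt((x2-x1)^2 + (y2-y1)^2 + (z2-z1)^2)
dx = 4 - 9 = -5
dy = -3 - 10 = -13
dz = 7 - -8 = 15
dx^2 + dy^2 + dz^2 = 25 + 169 + 225 = 419
d = sqrt(419)
d = 20.4695
20.4695 units


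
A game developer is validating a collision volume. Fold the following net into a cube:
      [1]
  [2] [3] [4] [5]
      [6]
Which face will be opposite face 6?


Net: cross layout. Take square 3 as the base (bottom).
Fold the four squares in the horizontal row up around 3: 2 -> left, 4 -> right, 5 wraps to the top.
Fold 1 and 6 up from 3: 1 -> back, 6 -> front.
Opposite pairs are therefore: (1, 6), (2, 4), (3, 5).
Face 6 is opposite face 1.
face 1


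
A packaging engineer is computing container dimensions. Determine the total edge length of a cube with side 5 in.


Shape: cube
Side s = 5 in
A cube has 12 edges, all equal.
Formula: total edge length = 12 * s
Total = 12 * 5
Total = 60
60 in


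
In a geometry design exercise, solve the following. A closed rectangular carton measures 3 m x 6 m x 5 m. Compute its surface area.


Shape: rectangular prism
l = 3 m, w = 6 m, h = 5 m
Formula: SA = 2(lw + lh + wh)
lw = 18, lh = 15, wh = 30
lw + lh + wh = 63
SA = 2 * 63
SA = 126
126 m^2


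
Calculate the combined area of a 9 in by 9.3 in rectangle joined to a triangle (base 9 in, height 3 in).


Composite shape: rectangle + triangle
Rectangle area = 9 * 9.3 = 83.7
Triangle area = 0.5 * 9 * 3 = 13.5
Total = 83.7 + 13.5
Total = 97.2
97.2 in^2


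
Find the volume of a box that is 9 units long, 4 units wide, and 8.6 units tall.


Shape: rectangular prism
l = 9 units, w = 4 units, h = 8.6 units
Formula: V = l * w * h
V = 9 * 4 * 8.6
V = 36 * 8.6
V = 309.6
309.6 units^3


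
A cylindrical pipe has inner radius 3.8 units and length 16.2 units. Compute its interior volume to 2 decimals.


Shape: cylinder
Radius r = 3.8 units, Height h = 16.2 units
Formula: V = pi * r^2 * h
r^2 = 14.44
V = pi * 14.44 * 16.2
V = 233.928 * pi
V = 734.91
734.91 units^3


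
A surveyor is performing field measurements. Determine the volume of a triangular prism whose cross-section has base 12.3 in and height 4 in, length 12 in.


Shape: triangular prism
Triangle base = 12.3 in, triangle height = 4 in, prism length L = 12 in
Formula: V = (1/2 * b * h_tri) * L
Cross-section area = 0.5 * 12.3 * 4 = 24.6
V = 24.6 * 12
V = 295.2
295.2 in^3


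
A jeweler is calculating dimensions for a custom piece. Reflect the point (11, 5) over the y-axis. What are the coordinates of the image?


Transformation: reflection
Original point: (11, 5)
Rule for reflection over the y-axis: (x, y) -> (-x, y)
Apply: (11, 5) -> (-11, 5)
(-11, 5)


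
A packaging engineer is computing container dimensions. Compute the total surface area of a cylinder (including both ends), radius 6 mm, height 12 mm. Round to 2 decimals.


Shape: closed cylinder
Radius r = 6 mm, Height h = 12 mm
Formula: SA = 2*pi*r^2 + 2*pi*r*h = 2*pi*r*(r + h)
r + h = 18
2 * r * (r + h) = 2 * 6 * 18 = 216
SA = 216 * pi
SA = 678.58
678.58 mm^2


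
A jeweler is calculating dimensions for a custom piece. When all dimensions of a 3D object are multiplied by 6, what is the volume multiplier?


Linear scale factor k = 6
Rule: under a linear scaling by k, volumes scale by k^3.
k^3 = 6 * 6 * 6
k^3 = 36 * 6
k^3 = 216
Volume scales by a factor of 216.
216 (dimensionless)


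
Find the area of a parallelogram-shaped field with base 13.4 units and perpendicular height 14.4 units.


Shape: parallelogram
Base b = 13.4 units, Height h = 14.4 units
Formula: A = b * h
A = 13.4 * 14.4
A = 192.96
192.96 units^2


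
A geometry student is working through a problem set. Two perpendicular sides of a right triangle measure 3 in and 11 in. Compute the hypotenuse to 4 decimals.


Shape: right triangle
Legs a = 3 in, b = 11 in
Formula: c = sqrt(a^2 + b^2)
a^2 = 9, b^2 = 121
a^2 + b^2 = 130
c = sqrt(130)
c = 11.4018
11.4018 in


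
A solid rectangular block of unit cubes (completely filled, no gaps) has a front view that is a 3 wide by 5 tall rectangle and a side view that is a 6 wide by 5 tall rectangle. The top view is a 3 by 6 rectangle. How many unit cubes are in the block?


Orthographic views of a solid rectangular block:
Front view 3 x 5 -> length = 3, height = 5
Side view 6 x 5 -> width = 6, height = 5 (consistent)
Top view 3 x 6 -> confirms length = 3, width = 6
The block is 3 x 6 x 5.
Total unit cubes = 3 * 6 * 5 = 90
90 unit cubes


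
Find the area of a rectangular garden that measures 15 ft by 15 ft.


Shape: rectangle
Length l = 15 ft, Width w = 15 ft
Formula: A = l * w
A = 15 * 15
A = 225
225 ft^2


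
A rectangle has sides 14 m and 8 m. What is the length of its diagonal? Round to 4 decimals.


Shape: rectangle (diagonal via Pythagoras)
Sides: 14 m and 8 m
Formula: d = sqrt(l^2 + w^2)
l^2 = 196, w^2 = 64
l^2 + w^2 = 260
d = sqrt(260)
d = 16.1245
16.1245 m


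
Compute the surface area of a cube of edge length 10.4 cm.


Shape: cube
Side s = 10.4 cm
A cube has 6 square faces.
Formula: SA = 6 * s^2
s^2 = 108.16
SA = 6 * 108.16
SA = 648.96
648.96 cm^2


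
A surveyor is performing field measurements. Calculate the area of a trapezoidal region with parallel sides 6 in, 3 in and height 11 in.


Shape: trapezoid
Parallel sides a = 6 in, b = 3 in; Height h = 11 in
Formula: A = (a + b) * h / 2
a + b = 6 + 3 = 9
A = 9 * 11 / 2
A = 99 / 2
A = 49.5
49.5 in^2


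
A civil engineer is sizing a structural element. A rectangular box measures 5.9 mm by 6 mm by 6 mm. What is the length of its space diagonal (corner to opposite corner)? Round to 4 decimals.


Shape: rectangular box (space diagonal)
l = 5.9 mm, w = 6 mm, h = 6 mm
Visualize: the diagonal of the base, then a right triangle with that diagonal and the height.
Formula: d = sqrt(l^2 + w^2 + h^2)
l^2 + w^2 + h^2 = 34.81 + 36 + 36 = 106.81
d = sqrt(106.81)
d = 10.3349
10.3349 mm


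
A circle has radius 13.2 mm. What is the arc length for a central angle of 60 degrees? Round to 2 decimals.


Shape: circular arc
Radius r = 13.2 mm, Angle = 60 degrees
Formula: L = (angle/360) * 2 * pi * r
2 * pi * r = 26.4 * pi
L = (60/360) * 26.4 * pi
L = 4.4 * pi
L = 13.82
13.82 mm


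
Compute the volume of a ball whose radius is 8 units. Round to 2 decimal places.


Shape: sphere
Radius r = 8 units
Formula: V = (4/3) * pi * r^3
r^3 = 512
(4/3) * 512 = 682.666667
V = 682.666667 * pi
V = 2144.66
2144.66 units^3


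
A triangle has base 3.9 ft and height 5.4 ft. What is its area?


Shape: triangle
Base b = 3.9 ft, Height h = 5.4 ft
Formula: A = (1/2) * b * h
A = 0.5 * 3.9 * 5.4
A = 0.5 * 21.06
A = 10.53
10.53 ft^2


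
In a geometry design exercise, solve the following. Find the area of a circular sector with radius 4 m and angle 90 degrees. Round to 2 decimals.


Shape: circular sector
Radius r = 4 m, Angle = 90 degrees
Formula: A = (angle/360) * pi * r^2
r^2 = 16
Fraction of circle = 90/360
A = (90/360) * pi * 16
A = 4 * pi
A = 12.57
12.57 m^2


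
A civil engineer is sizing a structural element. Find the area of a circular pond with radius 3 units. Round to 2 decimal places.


Shape: circle
Radius r = 3 units
Formula: A = pi * r^2
r^2 = 3^2 = 9
A = pi * 9
A = 28.27
28.27 units^2


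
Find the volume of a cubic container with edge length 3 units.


Shape: cube
Side s = 3 units
Formula: V = s^3
V = 3 * 3 * 3
V = 9 * 3
V = 27
27 units^3


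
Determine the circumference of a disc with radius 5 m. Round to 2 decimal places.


Shape: circle
Radius r = 5 m
Formula: C = 2 * pi * r
C = 2 * pi * 5
C = 10 * pi
C = 31.42
31.42 m


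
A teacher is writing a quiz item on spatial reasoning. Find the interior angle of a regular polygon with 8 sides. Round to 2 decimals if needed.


Shape: regular octagon (8 sides)
Formula: interior angle = (n - 2) * 180 / n
(n - 2) = 6
(n - 2) * 180 = 1080
angle = 1080 / 8
angle = 135
135 degrees


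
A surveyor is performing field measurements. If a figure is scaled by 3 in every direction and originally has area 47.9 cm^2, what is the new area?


Linear scale factor k = 3
Original area = 47.9 cm^2
Rule: under a linear scaling by k, areas scale by k^2.
k^2 = 3^2 = 9
New area = 47.9 * 9
New area = 431.1
431.1 cm^2


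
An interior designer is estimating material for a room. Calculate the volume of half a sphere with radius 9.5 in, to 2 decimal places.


Shape: hemisphere (half of a sphere)
Radius r = 9.5 in
Formula: V = (1/2) * (4/3) * pi * r^3 = (2/3) * pi * r^3
r^3 = 857.375
(2/3) * 857.375 = 571.583333
V = 571.583333 * pi
V = 1795.68
1795.68 in^3


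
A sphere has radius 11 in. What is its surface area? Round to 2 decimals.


Shape: sphere
Radius r = 11 in
Formula: SA = 4 * pi * r^2
r^2 = 121
SA = 4 * pi * 121
SA = 484 * pi
SA = 1520.53
1520.53 in^2


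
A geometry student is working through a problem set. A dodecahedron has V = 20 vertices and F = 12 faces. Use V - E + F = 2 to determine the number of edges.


Polyhedron: dodecahedron
Euler's formula for convex polyhedra: V - E + F = 2
Given: V = 20 vertices and F = 12 faces
Solve for E:
E = V + F - 2 = 20 + 12 - 2 = 30
30 edges


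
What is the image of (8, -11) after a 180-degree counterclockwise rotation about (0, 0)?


Transformation: rotation about the origin
Original point: (8, -11)
Rule for 180 deg: (x, y) -> (-x, -y)
Apply: (8, -11) -> (-8, 11)
(-8, 11)


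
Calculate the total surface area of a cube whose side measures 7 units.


Shape: cube
Side s = 7 units
A cube has 6 square faces.
Formula: SA = 6 * s^2
s^2 = 49
SA = 6 * 49
SA = 294
294 units^2


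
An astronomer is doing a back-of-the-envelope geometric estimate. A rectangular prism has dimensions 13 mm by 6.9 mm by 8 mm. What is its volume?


Shape: rectangular prism
l = 13 mm, w = 6.9 mm, h = 8 mm
Formula: V = l * w * h
V = 13 * 6.9 * 8
V = 89.7 * 8
V = 717.6
717.6 mm^3


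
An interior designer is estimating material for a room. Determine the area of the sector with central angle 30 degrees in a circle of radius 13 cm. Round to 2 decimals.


Shape: circular sector
Radius r = 13 cm, Angle = 30 degrees
Formula: A = (angle/360) * pi * r^2
r^2 = 169
Fraction of circle = 30/360
A = (30/360) * pi * 169
A = 14.083333 * pi
A = 44.24
44.24 cm^2


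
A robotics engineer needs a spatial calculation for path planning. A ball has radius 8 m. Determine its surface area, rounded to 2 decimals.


Shape: sphere
Radius r = 8 m
Formula: SA = 4 * pi * r^2
r^2 = 64
SA = 4 * pi * 64
SA = 256 * pi
SA = 804.25
804.25 m^2


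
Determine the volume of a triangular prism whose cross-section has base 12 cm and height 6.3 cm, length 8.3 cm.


Shape: triangular prism
Triangle base = 12 cm, triangle height = 6.3 cm, prism length L = 8.3 cm
Formula: V = (1/2 * b * h_tri) * L
Cross-section area = 0.5 * 12 * 6.3 = 37.8
V = 37.8 * 8.3
V = 313.74
313.74 cm^3


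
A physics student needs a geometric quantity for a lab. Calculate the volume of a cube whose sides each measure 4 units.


Shape: cube
Side s = 4 units
Formula: V = s^3
V = 4 * 4 * 4
V = 16 * 4
V = 64
64 units^3


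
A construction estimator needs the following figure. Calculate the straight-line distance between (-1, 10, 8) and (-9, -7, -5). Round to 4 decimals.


3D distance between two points
P1 = (-1, 10, 8), P2 = (-9, -7, -5)
Formula: d = sqrt((x2-x1)^2 + (y2-y1)^2 + (z2-z1)^2)
dx = -9 - -1 = -8
dy = -7 - 10 = -17
dz = -5 - 8 = -13
dx^2 + dy^2 + dz^2 = 64 + 289 + 169 = 522
d = sqrt(522)
d = 22.8473
22.8473 units


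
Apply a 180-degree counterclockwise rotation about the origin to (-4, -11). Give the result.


Transformation: rotation about the origin
Original point: (-4, -11)
Rule for 180 deg: (x, y) -> (-x, -y)
Apply: (-4, -11) -> (4, 11)
(4, 11)


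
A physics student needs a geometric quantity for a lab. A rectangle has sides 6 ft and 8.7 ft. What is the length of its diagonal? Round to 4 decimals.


Shape: rectangle (diagonal via Pythagoras)
Sides: 6 ft and 8.7 ft
Formula: d = sqrt(l^2 + w^2)
l^2 = 36, w^2 = 75.69
l^2 + w^2 = 111.69
d = sqrt(111.69)
d = 10.5683
10.5683 ft


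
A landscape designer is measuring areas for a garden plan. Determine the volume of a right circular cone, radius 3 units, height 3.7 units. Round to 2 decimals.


Shape: cone
Radius r = 3 units, Height h = 3.7 units
Formula: V = (1/3) * pi * r^2 * h
r^2 = 9
pi * r^2 * h = pi * 9 * 3.7 = 33.3 * pi
V = 33.3 * pi / 3
V = 34.87
34.87 units^3


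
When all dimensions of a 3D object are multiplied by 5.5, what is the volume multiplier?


Linear scale factor k = 5.5
Rule: under a linear scaling by k, volumes scale by k^3.
k^3 = 5.5 * 5.5 * 5.5
k^3 = 30.25 * 5.5
k^3 = 166.375
Volume scales by a factor of 166.375.
166.375 (dimensionless)


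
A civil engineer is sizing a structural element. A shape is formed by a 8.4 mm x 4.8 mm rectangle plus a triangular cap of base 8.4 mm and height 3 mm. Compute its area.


Composite shape: rectangle + triangle
Rectangle area = 8.4 * 4.8 = 40.32
Triangle area = 0.5 * 8.4 * 3 = 12.6
Total = 40.32 + 12.6
Total = 52.92
52.92 mm^2


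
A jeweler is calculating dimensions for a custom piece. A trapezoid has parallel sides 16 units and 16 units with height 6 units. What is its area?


Shape: trapezoid
Parallel sides a = 16 units, b = 16 units; Height h = 6 units
Formula: A = (a + b) * h / 2
a + b = 16 + 16 = 32
A = 32 * 6 / 2
A = 192 / 2
A = 96
96 units^2


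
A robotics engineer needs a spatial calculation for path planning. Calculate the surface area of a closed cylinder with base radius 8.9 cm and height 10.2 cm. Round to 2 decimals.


Shape: closed cylinder
Radius r = 8.9 cm, Height h = 10.2 cm
Formula: SA = 2*pi*r^2 + 2*pi*r*h = 2*pi*r*(r + h)
r + h = 19.1
2 * r * (r + h) = 2 * 8.9 * 19.1 = 339.98
SA = 339.98 * pi
SA = 1068.08
1068.08 cm^2


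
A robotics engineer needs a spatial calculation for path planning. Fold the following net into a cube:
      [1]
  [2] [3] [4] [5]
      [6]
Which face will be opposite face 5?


Net: cross layout. Take square 3 as the base (bottom).
Fold the four squares in the horizontal row up around 3: 2 -> left, 4 -> right, 5 wraps to the top.
Fold 1 and 6 up from 3: 1 -> back, 6 -> front.
Opposite pairs are therefore: (1, 6), (2, 4), (3, 5).
Face 5 is opposite face 3.
face 3


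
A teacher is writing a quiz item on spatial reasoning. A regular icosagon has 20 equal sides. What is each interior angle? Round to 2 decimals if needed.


Shape: regular icosagon (20 sides)
Formula: interior angle = (n - 2) * 180 / n
(n - 2) = 18
(n - 2) * 180 = 3240
angle = 3240 / 20
angle = 162
162 degrees


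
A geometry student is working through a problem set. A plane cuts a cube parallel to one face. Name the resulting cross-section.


Solid: cube
Cutting plane: parallel to one face
Visualize the intersection of the plane with the solid's surface.
The boundary of the cut region is a square.
square


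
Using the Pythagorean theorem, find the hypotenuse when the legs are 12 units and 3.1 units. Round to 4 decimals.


Shape: right triangle
Legs a = 12 units, b = 3.1 units
Formula: c = sqrt(a^2 + b^2)
a^2 = 144, b^2 = 9.61
a^2 + b^2 = 153.61
c = sqrt(153.61)
c = 12.394
12.394 units


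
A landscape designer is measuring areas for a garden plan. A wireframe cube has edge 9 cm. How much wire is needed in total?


Shape: cube
Side s = 9 cm
A cube has 12 edges, all equal.
Formula: total edge length = 12 * s
Total = 12 * 9
Total = 108
108 cm


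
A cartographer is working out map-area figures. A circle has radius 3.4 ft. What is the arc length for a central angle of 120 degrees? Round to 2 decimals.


Shape: circular arc
Radius r = 3.4 ft, Angle = 120 degrees
Formula: L = (angle/360) * 2 * pi * r
2 * pi * r = 6.8 * pi
L = (120/360) * 6.8 * pi
L = 2.266667 * pi
L = 7.12
7.12 ft


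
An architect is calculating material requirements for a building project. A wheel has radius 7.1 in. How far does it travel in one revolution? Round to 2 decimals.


Shape: circle
Radius r = 7.1 in
Formula: C = 2 * pi * r
C = 2 * pi * 7.1
C = 14.2 * pi
C = 44.61
44.61 in


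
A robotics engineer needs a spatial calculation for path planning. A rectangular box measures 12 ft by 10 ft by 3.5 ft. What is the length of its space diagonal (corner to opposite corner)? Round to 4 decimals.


Shape: rectangular box (space diagonal)
l = 12 ft, w = 10 ft, h = 3.5 ft
Visualize: the diagonal of the base, then a right triangle with that diagonal and the height.
Formula: d = sqrt(l^2 + w^2 + h^2)
l^2 + w^2 + h^2 = 144 + 100 + 12.25 = 256.25
d = sqrt(256.25)
d = 16.0078
16.0078 ft


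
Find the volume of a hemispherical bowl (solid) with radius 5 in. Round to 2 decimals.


Shape: hemisphere (half of a sphere)
Radius r = 5 in
Formula: V = (1/2) * (4/3) * pi * r^3 = (2/3) * pi * r^3
r^3 = 125
(2/3) * 125 = 83.333333
V = 83.333333 * pi
V = 261.8
261.8 in^3


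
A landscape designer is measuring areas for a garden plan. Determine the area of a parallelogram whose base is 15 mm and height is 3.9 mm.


Shape: parallelogram
Base b = 15 mm, Height h = 3.9 mm
Formula: A = b * h
A = 15 * 3.9
A = 58.5
58.5 mm^2


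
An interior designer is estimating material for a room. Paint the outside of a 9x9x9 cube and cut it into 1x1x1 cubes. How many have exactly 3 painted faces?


Large cube: 9 x 9 x 9, cut into unit cubes.
Cubes with 3 painted faces are at the corners. A cube always has 8 corners.
Count = 8
8 unit cubes


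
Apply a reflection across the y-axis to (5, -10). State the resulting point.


Transformation: reflection
Original point: (5, -10)
Rule for reflection over the y-axis: (x, y) -> (-x, y)
Apply: (5, -10) -> (-5, -10)
(-5, -10)


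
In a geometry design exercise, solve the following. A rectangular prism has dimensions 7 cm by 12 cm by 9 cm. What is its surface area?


Shape: rectangular prism
l = 7 cm, w = 12 cm, h = 9 cm
Formula: SA = 2(lw + lh + wh)
lw = 84, lh = 63, wh = 108
lw + lh + wh = 255
SA = 2 * 255
SA = 510
510 cm^2


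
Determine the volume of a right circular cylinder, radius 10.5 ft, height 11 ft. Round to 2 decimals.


Shape: cylinder
Radius r = 10.5 ft, Height h = 11 ft
Formula: V = pi * r^2 * h
r^2 = 110.25
V = pi * 110.25 * 11
V = 1212.75 * pi
V = 3809.97
3809.97 ft^3


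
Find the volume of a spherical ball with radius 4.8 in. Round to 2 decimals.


Shape: sphere
Radius r = 4.8 in
Formula: V = (4/3) * pi * r^3
r^3 = 110.592
(4/3) * 110.592 = 147.456
V = 147.456 * pi
V = 463.25
463.25 in^3


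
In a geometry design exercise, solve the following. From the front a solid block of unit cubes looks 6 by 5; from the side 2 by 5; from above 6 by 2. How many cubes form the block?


Orthographic views of a solid rectangular block:
Front view 6 x 5 -> length = 6, height = 5
Side view 2 x 5 -> width = 2, height = 5 (consistent)
Top view 6 x 2 -> confirms length = 6, width = 2
The block is 6 x 2 x 5.
Total unit cubes = 6 * 2 * 5 = 60
60 unit cubes


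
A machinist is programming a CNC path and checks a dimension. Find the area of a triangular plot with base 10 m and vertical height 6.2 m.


Shape: triangle
Base b = 10 m, Height h = 6.2 m
Formula: A = (1/2) * b * h
A = 0.5 * 10 * 6.2
A = 0.5 * 62
A = 31
31 m^2


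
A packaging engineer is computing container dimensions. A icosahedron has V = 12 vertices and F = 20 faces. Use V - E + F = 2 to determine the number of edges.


Polyhedron: icosahedron
Euler's formula for convex polyhedra: V - E + F = 2
Given: V = 12 vertices and F = 20 faces
Solve for E:
E = V + F - 2 = 12 + 20 - 2 = 30
30 edges


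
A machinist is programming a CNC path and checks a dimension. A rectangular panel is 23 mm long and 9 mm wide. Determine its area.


Shape: rectangle
Length l = 23 mm, Width w = 9 mm
Formula: A = l * w
A = 23 * 9
A = 207
207 mm^2


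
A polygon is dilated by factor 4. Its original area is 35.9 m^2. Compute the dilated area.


Linear scale factor k = 4
Original area = 35.9 m^2
Rule: under a linear scaling by k, areas scale by k^2.
k^2 = 4^2 = 16
New area = 35.9 * 16
New area = 574.4
574.4 m^2


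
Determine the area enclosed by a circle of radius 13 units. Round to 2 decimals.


Shape: circle
Radius r = 13 units
Formula: A = pi * r^2
r^2 = 13^2 = 169
A = pi * 169
A = 530.93
530.93 units^2


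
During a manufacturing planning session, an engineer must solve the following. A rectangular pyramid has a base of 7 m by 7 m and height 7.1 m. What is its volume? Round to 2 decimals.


Shape: rectangular pyramid
Base: 7 m x 7 m, Height h = 7.1 m
Formula: V = (1/3) * base_area * h
base_area = 7 * 7 = 49
base_area * h = 49 * 7.1 = 347.9
V = 347.9 / 3
V = 115.97
115.97 m^3


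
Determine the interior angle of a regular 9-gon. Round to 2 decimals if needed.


Shape: regular nonagon (9 sides)
Formula: interior angle = (n - 2) * 180 / n
(n - 2) = 7
(n - 2) * 180 = 1260
angle = 1260 / 9
angle = 140
140 degrees


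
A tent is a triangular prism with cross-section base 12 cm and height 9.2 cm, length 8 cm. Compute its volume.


Shape: triangular prism
Triangle base = 12 cm, triangle height = 9.2 cm, prism length L = 8 cm
Formula: V = (1/2 * b * h_tri) * L
Cross-section area = 0.5 * 12 * 9.2 = 55.2
V = 55.2 * 8
V = 441.6
441.6 cm^3


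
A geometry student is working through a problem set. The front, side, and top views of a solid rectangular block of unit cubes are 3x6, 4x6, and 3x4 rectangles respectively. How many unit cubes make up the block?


Orthographic views of a solid rectangular block:
Front view 3 x 6 -> length = 3, height = 6
Side view 4 x 6 -> width = 4, height = 6 (consistent)
Top view 3 x 4 -> confirms length = 3, width = 4
The block is 3 x 4 x 6.
Total unit cubes = 3 * 4 * 6 = 72
72 unit cubes


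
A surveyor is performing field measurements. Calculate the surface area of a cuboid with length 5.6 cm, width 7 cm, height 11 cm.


Shape: rectangular prism
l = 5.6 cm, w = 7 cm, h = 11 cm
Formula: SA = 2(lw + lh + wh)
lw = 39.2, lh = 61.6, wh = 77
lw + lh + wh = 177.8
SA = 2 * 177.8
SA = 355.6
355.6 cm^2


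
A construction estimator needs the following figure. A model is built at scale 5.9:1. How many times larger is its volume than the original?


Linear scale factor k = 5.9
Rule: under a linear scaling by k, volumes scale by k^3.
k^3 = 5.9 * 5.9 * 5.9
k^3 = 34.81 * 5.9
k^3 = 205.379
Volume scales by a factor of 205.379.
205.379 (dimensionless)


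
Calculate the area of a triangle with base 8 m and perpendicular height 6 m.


Shape: triangle
Base b = 8 m, Height h = 6 m
Formula: A = (1/2) * b * h
A = 0.5 * 8 * 6
A = 0.5 * 48
A = 24
24 m^2


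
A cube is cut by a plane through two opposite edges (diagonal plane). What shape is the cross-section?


Solid: cube
Cutting plane: through two opposite edges (diagonal plane)
Visualize the intersection of the plane with the solid's surface.
The boundary of the cut region is a rectangle.
rectangle


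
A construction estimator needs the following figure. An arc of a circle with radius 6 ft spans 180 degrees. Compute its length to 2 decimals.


Shape: circular arc
Radius r = 6 ft, Angle = 180 degrees
Formula: L = (angle/360) * 2 * pi * r
2 * pi * r = 12 * pi
L = (180/360) * 12 * pi
L = 6 * pi
L = 18.85
18.85 ft


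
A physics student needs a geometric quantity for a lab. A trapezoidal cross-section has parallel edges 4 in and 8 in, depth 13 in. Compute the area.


Shape: trapezoid
Parallel sides a = 4 in, b = 8 in; Height h = 13 in
Formula: A = (a + b) * h / 2
a + b = 4 + 8 = 12
A = 12 * 13 / 2
A = 156 / 2
A = 78
78 in^2


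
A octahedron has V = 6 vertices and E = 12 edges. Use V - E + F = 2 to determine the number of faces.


Polyhedron: octahedron
Euler's formula for convex polyhedra: V - E + F = 2
Given: V = 6 vertices and E = 12 edges
Solve for F:
F = 2 + E - V = 2 + 12 - 6 = 8
8 faces


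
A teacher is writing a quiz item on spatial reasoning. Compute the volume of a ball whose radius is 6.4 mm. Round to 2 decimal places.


Shape: sphere
Radius r = 6.4 mm
Formula: V = (4/3) * pi * r^3
r^3 = 262.144
(4/3) * 262.144 = 349.525333
V = 349.525333 * pi
V = 1098.07
1098.07 mm^3


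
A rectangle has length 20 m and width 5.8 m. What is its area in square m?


Shape: rectangle
Length l = 20 m, Width w = 5.8 m
Formula: A = l * w
A = 20 * 5.8
A = 116
116 m^2


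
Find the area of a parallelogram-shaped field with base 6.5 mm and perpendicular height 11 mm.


Shape: parallelogram
Base b = 6.5 mm, Height h = 11 mm
Formula: A = b * h
A = 6.5 * 11
A = 71.5
71.5 mm^2


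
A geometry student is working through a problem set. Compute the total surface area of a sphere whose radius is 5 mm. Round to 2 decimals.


Shape: sphere
Radius r = 5 mm
Formula: SA = 4 * pi * r^2
r^2 = 25
SA = 4 * pi * 25
SA = 100 * pi
SA = 314.16
314.16 mm^2


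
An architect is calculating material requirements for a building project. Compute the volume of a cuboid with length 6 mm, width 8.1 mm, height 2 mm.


Shape: rectangular prism
l = 6 mm, w = 8.1 mm, h = 2 mm
Formula: V = l * w * h
V = 6 * 8.1 * 2
V = 48.6 * 2
V = 97.2
97.2 mm^3


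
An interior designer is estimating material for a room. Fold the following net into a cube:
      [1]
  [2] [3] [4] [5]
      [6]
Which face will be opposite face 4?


Net: cross layout. Take square 3 as the base (bottom).
Fold the four squares in the horizontal row up around 3: 2 -> left, 4 -> right, 5 wraps to the top.
Fold 1 and 6 up from 3: 1 -> back, 6 -> front.
Opposite pairs are therefore: (1, 6), (2, 4), (3, 5).
Face 4 is opposite face 2.
face 2


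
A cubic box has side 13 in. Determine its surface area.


Shape: cube
Side s = 13 in
A cube has 6 square faces.
Formula: SA = 6 * s^2
s^2 = 169
SA = 6 * 169
SA = 1014
1014 in^2


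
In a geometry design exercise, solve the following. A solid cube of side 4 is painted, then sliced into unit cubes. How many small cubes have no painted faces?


Large cube: 4 x 4 x 4, cut into unit cubes.
n = 4, so n - 2 = 2
Unpainted cubes form the interior (n - 2)^3 block.
(n - 2)^3 = 2^3 = 8
8 unit cubes
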